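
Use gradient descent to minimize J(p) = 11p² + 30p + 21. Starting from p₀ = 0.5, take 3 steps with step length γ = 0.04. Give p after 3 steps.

J′(p) = 22p + 30
Step 1: J′(0.5) = 41; p₁ = 0.5 − 0.04·41 = -1.14
Step 2: J′(-1.14) = 4.92; p₂ = -1.14 − 0.04·4.92 = -1.3368
Step 3: J′(-1.3368) = 0.5904; p₃ = -1.3368 − 0.04·0.5904 = -1.360416

-1.360416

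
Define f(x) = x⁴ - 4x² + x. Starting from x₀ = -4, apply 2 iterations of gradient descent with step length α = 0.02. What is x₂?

f′(x) = 4x³ - 8x + 1
x₁ = -4 − 0.02·(-223) = 0.46
x₂ = 0.46 − 0.02·(-2.290656) = 0.50581312

0.50581312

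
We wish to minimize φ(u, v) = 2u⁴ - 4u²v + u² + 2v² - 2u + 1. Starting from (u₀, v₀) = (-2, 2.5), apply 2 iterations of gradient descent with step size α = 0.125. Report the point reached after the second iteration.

(1.890625, 3.15625)

∇φ = (8u³ - 8uv + 2u - 2, -4u² + 4v)
(u₁, v₁) = (-2, 2.5) − 0.125·(-30, -6) = (1.75, 3.25)
(u₂, v₂) = (1.75, 3.25) − 0.125·(-1.125, 0.75) = (1.890625, 3.15625)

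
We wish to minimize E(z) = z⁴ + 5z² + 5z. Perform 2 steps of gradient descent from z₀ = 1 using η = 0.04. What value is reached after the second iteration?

-0.05821184

E′(z) = 4z³ + 10z + 5
Step 1: E′(1) = 19; z₁ = 1 − 0.04·19 = 0.24
Step 2: E′(0.24) = 7.455296; z₂ = 0.24 − 0.04·7.455296 = -0.05821184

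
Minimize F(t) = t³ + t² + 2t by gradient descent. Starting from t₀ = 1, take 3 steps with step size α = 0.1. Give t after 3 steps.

-0.1896507

F′(t) = 3t² + 2t + 2
Step 1: F′(1) = 7; t₁ = 1 − 0.1·7 = 0.3
Step 2: F′(0.3) = 2.87; t₂ = 0.3 − 0.1·2.87 = 0.013
Step 3: F′(0.013) = 2.026507; t₃ = 0.013 − 0.1·2.026507 = -0.1896507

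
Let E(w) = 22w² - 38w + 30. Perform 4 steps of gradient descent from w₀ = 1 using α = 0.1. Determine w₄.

E′(w) = 44w - 38
w₁ = 1 − 0.1·6 = 0.4
w₂ = 0.4 − 0.1·(-20.4) = 2.44
w₃ = 2.44 − 0.1·69.36 = -4.496
w₄ = -4.496 − 0.1·(-235.824) = 19.0864

19.0864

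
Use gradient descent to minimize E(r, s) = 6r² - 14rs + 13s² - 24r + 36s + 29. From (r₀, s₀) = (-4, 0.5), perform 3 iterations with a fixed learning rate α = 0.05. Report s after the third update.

∇E = (12r - 14s - 24, -14r + 26s + 36)
Step 1: at (-4, 0.5), ∇E = (-79, 105) → (-4, 0.5) − 0.05·(-79, 105) = (-0.05, -4.75)
Step 2: at (-0.05, -4.75), ∇E = (41.9, -86.8) → (-0.05, -4.75) − 0.05·(41.9, -86.8) = (-2.145, -0.41)
Step 3: at (-2.145, -0.41), ∇E = (-44, 55.37) → (-2.145, -0.41) − 0.05·(-44, 55.37) = (0.055, -3.1785)
s = -3.1785

-3.1785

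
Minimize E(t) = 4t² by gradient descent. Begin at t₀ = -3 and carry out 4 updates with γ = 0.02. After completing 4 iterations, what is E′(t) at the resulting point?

E′(t) = 8t
Step 1: E′(-3) = -24; t₁ = -3 − 0.02·(-24) = -2.52
Step 2: E′(-2.52) = -20.16; t₂ = -2.52 − 0.02·(-20.16) = -2.1168
Step 3: E′(-2.1168) = -16.9344; t₃ = -2.1168 − 0.02·(-16.9344) = -1.778112
Step 4: E′(-1.778112) = -14.224896; t₄ = -1.778112 − 0.02·(-14.224896) = -1.49361408
E′(t) at (-1.49361408) = -11.94891264

-11.94891264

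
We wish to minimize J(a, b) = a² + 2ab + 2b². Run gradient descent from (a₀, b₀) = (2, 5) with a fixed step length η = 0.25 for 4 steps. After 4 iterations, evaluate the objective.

∇J = (2a + 2b, 2a + 4b)
Step 1: at (2, 5), ∇J = (14, 24) → (2, 5) − 0.25·(14, 24) = (-1.5, -1)
Step 2: at (-1.5, -1), ∇J = (-5, -7) → (-1.5, -1) − 0.25·(-5, -7) = (-0.25, 0.75)
Step 3: at (-0.25, 0.75), ∇J = (1, 2.5) → (-0.25, 0.75) − 0.25·(1, 2.5) = (-0.5, 0.125)
Step 4: at (-0.5, 0.125), ∇J = (-0.75, -0.5) → (-0.5, 0.125) − 0.25·(-0.75, -0.5) = (-0.3125, 0.25)
J(-0.3125, 0.25) = 0.06640625

0.06640625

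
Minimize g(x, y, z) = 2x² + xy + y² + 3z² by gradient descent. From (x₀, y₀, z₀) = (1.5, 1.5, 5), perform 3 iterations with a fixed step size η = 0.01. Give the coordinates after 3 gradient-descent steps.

(1.2851955, 1.3698825, 4.15292)

∇g = (4x + y, x + 2y, 6z)
(x₁, y₁, z₁) = (1.5, 1.5, 5) − 0.01·(7.5, 4.5, 30) = (1.425, 1.455, 4.7)
(x₂, y₂, z₂) = (1.425, 1.455, 4.7) − 0.01·(7.155, 4.335, 28.2) = (1.35345, 1.41165, 4.418)
(x₃, y₃, z₃) = (1.35345, 1.41165, 4.418) − 0.01·(6.82545, 4.17675, 26.508) = (1.2851955, 1.3698825, 4.15292)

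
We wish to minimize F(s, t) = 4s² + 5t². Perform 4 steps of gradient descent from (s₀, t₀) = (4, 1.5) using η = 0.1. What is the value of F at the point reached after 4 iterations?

∇F = (8s, 10t)
Step 1: at (4, 1.5), ∇F = (32, 15) → (4, 1.5) − 0.1·(32, 15) = (0.8, 0)
Step 2: at (0.8, 0), ∇F = (6.4, 0) → (0.8, 0) − 0.1·(6.4, 0) = (0.16, 0)
Step 3: at (0.16, 0), ∇F = (1.28, 0) → (0.16, 0) − 0.1·(1.28, 0) = (0.032, 0)
Step 4: at (0.032, 0), ∇F = (0.256, 0) → (0.032, 0) − 0.1·(0.256, 0) = (0.0064, 0)
F(0.0064, 0) = 0.00016384

0.00016384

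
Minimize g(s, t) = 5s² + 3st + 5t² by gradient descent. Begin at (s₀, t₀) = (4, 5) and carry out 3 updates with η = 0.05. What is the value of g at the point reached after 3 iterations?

0.615906484375

∇g = (10s + 3t, 3s + 10t)
Step 1: at (4, 5), ∇g = (55, 62) → (4, 5) − 0.05·(55, 62) = (1.25, 1.9)
Step 2: at (1.25, 1.9), ∇g = (18.2, 22.75) → (1.25, 1.9) − 0.05·(18.2, 22.75) = (0.34, 0.7625)
Step 3: at (0.34, 0.7625), ∇g = (5.6875, 8.645) → (0.34, 0.7625) − 0.05·(5.6875, 8.645) = (0.055625, 0.33025)
g(0.055625, 0.33025) = 0.615906484375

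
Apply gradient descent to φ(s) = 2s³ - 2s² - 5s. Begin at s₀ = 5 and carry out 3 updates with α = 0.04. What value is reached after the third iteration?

φ′(s) = 6s² - 4s - 5
s₁ = 5 − 0.04·125 = 0
s₂ = 0 − 0.04·(-5) = 0.2
s₃ = 0.2 − 0.04·(-5.56) = 0.4224

0.4224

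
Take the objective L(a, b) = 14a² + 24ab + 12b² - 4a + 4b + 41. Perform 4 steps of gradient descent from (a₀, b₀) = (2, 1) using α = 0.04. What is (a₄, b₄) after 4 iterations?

(2.45215744, 0.55095552)

∇L = (28a + 24b - 4, 24a + 24b + 4)
(a₁, b₁) = (2, 1) − 0.04·(76, 76) = (-1.04, -2.04)
(a₂, b₂) = (-1.04, -2.04) − 0.04·(-82.08, -69.92) = (2.2432, 0.7568)
(a₃, b₃) = (2.2432, 0.7568) − 0.04·(76.9728, 76) = (-0.835712, -2.2832)
(a₄, b₄) = (-0.835712, -2.2832) − 0.04·(-82.196736, -70.853888) = (2.45215744, 0.55095552)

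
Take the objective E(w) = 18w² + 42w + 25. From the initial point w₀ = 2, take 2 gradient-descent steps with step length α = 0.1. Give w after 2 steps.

E′(w) = 36w + 42
w₁ = 2 − 0.1·114 = -9.4
w₂ = -9.4 − 0.1·(-296.4) = 20.24

20.24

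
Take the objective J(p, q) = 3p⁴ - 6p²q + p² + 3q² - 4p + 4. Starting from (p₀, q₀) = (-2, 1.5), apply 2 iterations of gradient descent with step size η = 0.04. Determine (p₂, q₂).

∇J = (12p³ - 12pq + 2p - 4, -6p² + 6q)
(p₁, q₁) = (-2, 1.5) − 0.04·(-68, -15) = (0.72, 2.1)
(p₂, q₂) = (0.72, 2.1) − 0.04·(-16.225024, 9.4896) = (1.36900096, 1.720416)

(1.36900096, 1.720416)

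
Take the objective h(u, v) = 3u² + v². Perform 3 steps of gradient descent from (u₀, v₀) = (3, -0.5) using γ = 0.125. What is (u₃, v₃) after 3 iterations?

(0.046875, -0.2109375)

∇h = (6u, 2v)
(u₁, v₁) = (3, -0.5) − 0.125·(18, -1) = (0.75, -0.375)
(u₂, v₂) = (0.75, -0.375) − 0.125·(4.5, -0.75) = (0.1875, -0.28125)
(u₃, v₃) = (0.1875, -0.28125) − 0.125·(1.125, -0.5625) = (0.046875, -0.2109375)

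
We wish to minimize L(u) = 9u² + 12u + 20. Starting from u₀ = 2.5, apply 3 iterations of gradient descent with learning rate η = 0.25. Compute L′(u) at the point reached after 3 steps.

-2443.875

L′(u) = 18u + 12
u₁ = 2.5 − 0.25·57 = -11.75
u₂ = -11.75 − 0.25·(-199.5) = 38.125
u₃ = 38.125 − 0.25·698.25 = -136.4375
L′(u) at (-136.4375) = -2443.875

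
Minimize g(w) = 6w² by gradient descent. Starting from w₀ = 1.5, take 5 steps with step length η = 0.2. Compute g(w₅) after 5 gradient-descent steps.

g′(w) = 12w
Step 1: g′(1.5) = 18; w₁ = 1.5 − 0.2·18 = -2.1
Step 2: g′(-2.1) = -25.2; w₂ = -2.1 − 0.2·(-25.2) = 2.94
Step 3: g′(2.94) = 35.28; w₃ = 2.94 − 0.2·35.28 = -4.116
Step 4: g′(-4.116) = -49.392; w₄ = -4.116 − 0.2·(-49.392) = 5.7624
Step 5: g′(5.7624) = 69.1488; w₅ = 5.7624 − 0.2·69.1488 = -8.06736
g(-8.06736) = 390.4937842176

390.4937842176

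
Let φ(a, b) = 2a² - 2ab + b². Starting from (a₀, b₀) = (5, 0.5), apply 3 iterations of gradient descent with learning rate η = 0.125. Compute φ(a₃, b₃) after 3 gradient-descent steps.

∇φ = (4a - 2b, -2a + 2b)
(a₁, b₁) = (5, 0.5) − 0.125·(19, -9) = (2.625, 1.625)
(a₂, b₂) = (2.625, 1.625) − 0.125·(7.25, -2) = (1.71875, 1.875)
(a₃, b₃) = (1.71875, 1.875) − 0.125·(3.125, 0.3125) = (1.328125, 1.8359375)
φ(1.328125, 1.8359375) = 2.02178955078125

2.02178955078125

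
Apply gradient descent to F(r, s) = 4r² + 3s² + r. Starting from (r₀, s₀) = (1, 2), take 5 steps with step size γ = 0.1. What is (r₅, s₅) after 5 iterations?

∇F = (8r + 1, 6s)
Step 1: at (1, 2), ∇F = (9, 12) → (1, 2) − 0.1·(9, 12) = (0.1, 0.8)
Step 2: at (0.1, 0.8), ∇F = (1.8, 4.8) → (0.1, 0.8) − 0.1·(1.8, 4.8) = (-0.08, 0.32)
Step 3: at (-0.08, 0.32), ∇F = (0.36, 1.92) → (-0.08, 0.32) − 0.1·(0.36, 1.92) = (-0.116, 0.128)
Step 4: at (-0.116, 0.128), ∇F = (0.072, 0.768) → (-0.116, 0.128) − 0.1·(0.072, 0.768) = (-0.1232, 0.0512)
Step 5: at (-0.1232, 0.0512), ∇F = (0.0144, 0.3072) → (-0.1232, 0.0512) − 0.1·(0.0144, 0.3072) = (-0.12464, 0.02048)

(-0.12464, 0.02048)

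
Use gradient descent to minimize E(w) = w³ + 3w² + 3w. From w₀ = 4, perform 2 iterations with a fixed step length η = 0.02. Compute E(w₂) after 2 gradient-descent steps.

E′(w) = 3w² + 6w + 3
Step 1: E′(4) = 75; w₁ = 4 − 0.02·75 = 2.5
Step 2: E′(2.5) = 36.75; w₂ = 2.5 − 0.02·36.75 = 1.765
E(1.765) = 20.139047125

20.139047125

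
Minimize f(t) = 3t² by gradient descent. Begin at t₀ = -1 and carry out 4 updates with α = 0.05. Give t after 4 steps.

f′(t) = 6t
t₁ = -1 − 0.05·(-6) = -0.7
t₂ = -0.7 − 0.05·(-4.2) = -0.49
t₃ = -0.49 − 0.05·(-2.94) = -0.343
t₄ = -0.343 − 0.05·(-2.058) = -0.2401

-0.2401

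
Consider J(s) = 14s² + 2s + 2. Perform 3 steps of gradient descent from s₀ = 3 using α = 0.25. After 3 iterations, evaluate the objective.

J′(s) = 28s + 2
s₁ = 3 − 0.25·86 = -18.5
s₂ = -18.5 − 0.25·(-516) = 110.5
s₃ = 110.5 − 0.25·3096 = -663.5
J(-663.5) = 6161926.5

6161926.5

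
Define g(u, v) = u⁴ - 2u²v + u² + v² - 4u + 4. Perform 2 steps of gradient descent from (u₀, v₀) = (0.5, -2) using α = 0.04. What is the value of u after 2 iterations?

∇g = (4u³ - 4uv + 2u - 4, -2u² + 2v)
Step 1: at (0.5, -2), ∇g = (1.5, -4.5) → (0.5, -2) − 0.04·(1.5, -4.5) = (0.44, -1.82)
Step 2: at (0.44, -1.82), ∇g = (0.423936, -4.0272) → (0.44, -1.82) − 0.04·(0.423936, -4.0272) = (0.42304256, -1.658912)
u = 0.42304256

0.42304256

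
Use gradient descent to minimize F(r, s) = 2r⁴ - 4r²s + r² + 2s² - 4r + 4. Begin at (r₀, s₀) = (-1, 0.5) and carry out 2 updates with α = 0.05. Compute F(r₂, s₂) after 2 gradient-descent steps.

∇F = (8r³ - 8rs + 2r - 4, -4r² + 4s)
(r₁, s₁) = (-1, 0.5) − 0.05·(-10, -2) = (-0.5, 0.6)
(r₂, s₂) = (-0.5, 0.6) − 0.05·(-3.6, 1.4) = (-0.32, 0.53)
F(-0.32, 0.53) = 5.74808352

5.74808352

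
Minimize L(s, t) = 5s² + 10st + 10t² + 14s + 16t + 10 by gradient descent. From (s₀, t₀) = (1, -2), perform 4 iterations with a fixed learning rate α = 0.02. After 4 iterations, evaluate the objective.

8.034509312

∇L = (10s + 10t + 14, 10s + 20t + 16)
(s₁, t₁) = (1, -2) − 0.02·(4, -14) = (0.92, -1.72)
(s₂, t₂) = (0.92, -1.72) − 0.02·(6, -9.2) = (0.8, -1.536)
(s₃, t₃) = (0.8, -1.536) − 0.02·(6.64, -6.72) = (0.6672, -1.4016)
(s₄, t₄) = (0.6672, -1.4016) − 0.02·(6.656, -5.36) = (0.53408, -1.2944)
L(0.53408, -1.2944) = 8.034509312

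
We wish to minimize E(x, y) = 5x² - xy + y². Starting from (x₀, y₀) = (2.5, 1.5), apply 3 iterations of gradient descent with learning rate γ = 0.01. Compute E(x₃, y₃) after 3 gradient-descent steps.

∇E = (10x - y, -x + 2y)
Step 1: at (2.5, 1.5), ∇E = (23.5, 0.5) → (2.5, 1.5) − 0.01·(23.5, 0.5) = (2.265, 1.495)
Step 2: at (2.265, 1.495), ∇E = (21.155, 0.725) → (2.265, 1.495) − 0.01·(21.155, 0.725) = (2.05345, 1.48775)
Step 3: at (2.05345, 1.48775), ∇E = (19.04675, 0.92205) → (2.05345, 1.48775) − 0.01·(19.04675, 0.92205) = (1.8629825, 1.4785295)
E(1.8629825, 1.4785295) = 16.78509387466775

16.78509387466775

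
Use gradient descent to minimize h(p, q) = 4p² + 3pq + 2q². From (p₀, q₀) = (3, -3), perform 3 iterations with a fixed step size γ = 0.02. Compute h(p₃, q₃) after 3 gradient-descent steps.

∇h = (8p + 3q, 3p + 4q)
Step 1: at (3, -3), ∇h = (15, -3) → (3, -3) − 0.02·(15, -3) = (2.7, -2.94)
Step 2: at (2.7, -2.94), ∇h = (12.78, -3.66) → (2.7, -2.94) − 0.02·(12.78, -3.66) = (2.4444, -2.8668)
Step 3: at (2.4444, -2.8668), ∇h = (10.9548, -4.134) → (2.4444, -2.8668) − 0.02·(10.9548, -4.134) = (2.225304, -2.78412)
h(2.225304, -2.78412) = 16.724019801024

16.724019801024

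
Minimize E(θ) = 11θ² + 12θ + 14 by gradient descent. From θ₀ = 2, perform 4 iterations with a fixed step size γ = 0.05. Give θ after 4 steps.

E′(θ) = 22θ + 12
θ₁ = 2 − 0.05·56 = -0.8
θ₂ = -0.8 − 0.05·(-5.6) = -0.52
θ₃ = -0.52 − 0.05·0.56 = -0.548
θ₄ = -0.548 − 0.05·(-0.056) = -0.5452

-0.5452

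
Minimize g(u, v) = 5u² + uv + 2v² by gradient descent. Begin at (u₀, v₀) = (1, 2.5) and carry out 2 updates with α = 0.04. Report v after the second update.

1.7104

∇g = (10u + v, u + 4v)
(u₁, v₁) = (1, 2.5) − 0.04·(12.5, 11) = (0.5, 2.06)
(u₂, v₂) = (0.5, 2.06) − 0.04·(7.06, 8.74) = (0.2176, 1.7104)
v = 1.7104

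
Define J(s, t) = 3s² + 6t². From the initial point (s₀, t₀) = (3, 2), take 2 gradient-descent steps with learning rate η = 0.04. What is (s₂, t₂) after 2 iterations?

(1.7328, 0.5408)

∇J = (6s, 12t)
(s₁, t₁) = (3, 2) − 0.04·(18, 24) = (2.28, 1.04)
(s₂, t₂) = (2.28, 1.04) − 0.04·(13.68, 12.48) = (1.7328, 0.5408)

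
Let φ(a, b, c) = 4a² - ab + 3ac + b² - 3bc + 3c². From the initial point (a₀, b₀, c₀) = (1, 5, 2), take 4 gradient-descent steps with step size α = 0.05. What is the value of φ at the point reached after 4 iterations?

4.81233257203125

∇φ = (8a - b + 3c, -a + 2b - 3c, 3a - 3b + 6c)
Step 1: at (1, 5, 2), ∇φ = (9, 3, 0) → (1, 5, 2) − 0.05·(9, 3, 0) = (0.55, 4.85, 2)
Step 2: at (0.55, 4.85, 2), ∇φ = (5.55, 3.15, -0.9) → (0.55, 4.85, 2) − 0.05·(5.55, 3.15, -0.9) = (0.2725, 4.6925, 2.045)
Step 3: at (0.2725, 4.6925, 2.045), ∇φ = (3.6225, 2.9775, -0.99) → (0.2725, 4.6925, 2.045) − 0.05·(3.6225, 2.9775, -0.99) = (0.091375, 4.543625, 2.0945)
Step 4: at (0.091375, 4.543625, 2.0945), ∇φ = (2.470875, 2.712375, -0.78975) → (0.091375, 4.543625, 2.0945) − 0.05·(2.470875, 2.712375, -0.78975) = (-0.03216875, 4.40800625, 2.1339875)
φ(-0.03216875, 4.40800625, 2.1339875) = 4.81233257203125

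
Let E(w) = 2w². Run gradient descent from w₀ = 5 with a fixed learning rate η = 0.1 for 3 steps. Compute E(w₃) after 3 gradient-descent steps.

E′(w) = 4w
Step 1: E′(5) = 20; w₁ = 5 − 0.1·20 = 3
Step 2: E′(3) = 12; w₂ = 3 − 0.1·12 = 1.8
Step 3: E′(1.8) = 7.2; w₃ = 1.8 − 0.1·7.2 = 1.08
E(1.08) = 2.3328

2.3328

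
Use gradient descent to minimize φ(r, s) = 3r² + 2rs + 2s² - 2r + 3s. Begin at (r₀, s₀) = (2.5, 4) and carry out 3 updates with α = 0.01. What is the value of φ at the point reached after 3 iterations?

51.9970845032

∇φ = (6r + 2s - 2, 2r + 4s + 3)
Step 1: at (2.5, 4), ∇φ = (21, 24) → (2.5, 4) − 0.01·(21, 24) = (2.29, 3.76)
Step 2: at (2.29, 3.76), ∇φ = (19.26, 22.62) → (2.29, 3.76) − 0.01·(19.26, 22.62) = (2.0974, 3.5338)
Step 3: at (2.0974, 3.5338), ∇φ = (17.652, 21.33) → (2.0974, 3.5338) − 0.01·(17.652, 21.33) = (1.92088, 3.3205)
φ(1.92088, 3.3205) = 51.9970845032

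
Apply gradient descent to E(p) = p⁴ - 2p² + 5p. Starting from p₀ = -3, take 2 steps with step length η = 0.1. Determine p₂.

-82.7524

E′(p) = 4p³ - 4p + 5
p₁ = -3 − 0.1·(-91) = 6.1
p₂ = 6.1 − 0.1·888.524 = -82.7524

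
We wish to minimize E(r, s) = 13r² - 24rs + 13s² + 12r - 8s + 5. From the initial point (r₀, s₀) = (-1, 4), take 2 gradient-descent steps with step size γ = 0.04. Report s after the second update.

3.616

∇E = (26r - 24s + 12, -24r + 26s - 8)
(r₁, s₁) = (-1, 4) − 0.04·(-110, 120) = (3.4, -0.8)
(r₂, s₂) = (3.4, -0.8) − 0.04·(119.6, -110.4) = (-1.384, 3.616)
s = 3.616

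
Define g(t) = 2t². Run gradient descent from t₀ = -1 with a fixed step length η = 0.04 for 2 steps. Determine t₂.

g′(t) = 4t
t₁ = -1 − 0.04·(-4) = -0.84
t₂ = -0.84 − 0.04·(-3.36) = -0.7056

-0.7056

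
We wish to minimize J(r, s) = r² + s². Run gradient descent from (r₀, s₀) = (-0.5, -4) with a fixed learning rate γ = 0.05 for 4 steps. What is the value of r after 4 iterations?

∇J = (2r, 2s)
Step 1: at (-0.5, -4), ∇J = (-1, -8) → (-0.5, -4) − 0.05·(-1, -8) = (-0.45, -3.6)
Step 2: at (-0.45, -3.6), ∇J = (-0.9, -7.2) → (-0.45, -3.6) − 0.05·(-0.9, -7.2) = (-0.405, -3.24)
Step 3: at (-0.405, -3.24), ∇J = (-0.81, -6.48) → (-0.405, -3.24) − 0.05·(-0.81, -6.48) = (-0.3645, -2.916)
Step 4: at (-0.3645, -2.916), ∇J = (-0.729, -5.832) → (-0.3645, -2.916) − 0.05·(-0.729, -5.832) = (-0.32805, -2.6244)
r = -0.32805

-0.32805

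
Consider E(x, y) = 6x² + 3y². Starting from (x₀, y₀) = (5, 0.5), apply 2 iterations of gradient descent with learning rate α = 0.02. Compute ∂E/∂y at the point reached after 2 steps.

2.3232

∇E = (12x, 6y)
Step 1: at (5, 0.5), ∇E = (60, 3) → (5, 0.5) − 0.02·(60, 3) = (3.8, 0.44)
Step 2: at (3.8, 0.44), ∇E = (45.6, 2.64) → (3.8, 0.44) − 0.02·(45.6, 2.64) = (2.888, 0.3872)
∂E/∂y at (2.888, 0.3872) = 2.3232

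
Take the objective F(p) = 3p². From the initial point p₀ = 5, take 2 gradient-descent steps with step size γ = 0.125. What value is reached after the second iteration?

F′(p) = 6p
Step 1: F′(5) = 30; p₁ = 5 − 0.125·30 = 1.25
Step 2: F′(1.25) = 7.5; p₂ = 1.25 − 0.125·7.5 = 0.3125

0.3125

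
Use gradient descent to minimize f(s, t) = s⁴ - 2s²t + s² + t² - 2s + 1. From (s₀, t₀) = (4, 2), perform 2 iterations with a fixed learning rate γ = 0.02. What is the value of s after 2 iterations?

-0.6416

∇f = (4s³ - 4st + 2s - 2, -2s² + 2t)
(s₁, t₁) = (4, 2) − 0.02·(230, -28) = (-0.6, 2.56)
(s₂, t₂) = (-0.6, 2.56) − 0.02·(2.08, 4.4) = (-0.6416, 2.472)
s = -0.6416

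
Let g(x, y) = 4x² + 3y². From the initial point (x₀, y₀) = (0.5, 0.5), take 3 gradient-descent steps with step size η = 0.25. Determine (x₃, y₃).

(-0.5, -0.0625)

∇g = (8x, 6y)
(x₁, y₁) = (0.5, 0.5) − 0.25·(4, 3) = (-0.5, -0.25)
(x₂, y₂) = (-0.5, -0.25) − 0.25·(-4, -1.5) = (0.5, 0.125)
(x₃, y₃) = (0.5, 0.125) − 0.25·(4, 0.75) = (-0.5, -0.0625)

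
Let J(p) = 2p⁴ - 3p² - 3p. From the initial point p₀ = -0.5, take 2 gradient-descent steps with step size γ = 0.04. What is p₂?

-0.41925248

J′(p) = 8p³ - 6p - 3
p₁ = -0.5 − 0.04·(-1) = -0.46
p₂ = -0.46 − 0.04·(-1.018688) = -0.41925248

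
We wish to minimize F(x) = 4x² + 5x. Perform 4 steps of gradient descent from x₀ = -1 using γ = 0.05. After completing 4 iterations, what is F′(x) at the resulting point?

F′(x) = 8x + 5
Step 1: F′(-1) = -3; x₁ = -1 − 0.05·(-3) = -0.85
Step 2: F′(-0.85) = -1.8; x₂ = -0.85 − 0.05·(-1.8) = -0.76
Step 3: F′(-0.76) = -1.08; x₃ = -0.76 − 0.05·(-1.08) = -0.706
Step 4: F′(-0.706) = -0.648; x₄ = -0.706 − 0.05·(-0.648) = -0.6736
F′(x) at (-0.6736) = -0.3888

-0.3888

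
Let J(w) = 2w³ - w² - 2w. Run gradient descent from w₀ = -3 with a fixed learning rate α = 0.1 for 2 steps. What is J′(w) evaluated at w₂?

19485.449856

J′(w) = 6w² - 2w - 2
w₁ = -3 − 0.1·58 = -8.8
w₂ = -8.8 − 0.1·480.24 = -56.824
J′(w) at (-56.824) = 19485.449856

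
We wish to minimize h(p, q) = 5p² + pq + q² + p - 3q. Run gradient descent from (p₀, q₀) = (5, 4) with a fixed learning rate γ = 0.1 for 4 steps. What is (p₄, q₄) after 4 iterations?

∇h = (10p + q + 1, p + 2q - 3)
(p₁, q₁) = (5, 4) − 0.1·(55, 10) = (-0.5, 3)
(p₂, q₂) = (-0.5, 3) − 0.1·(-1, 2.5) = (-0.4, 2.75)
(p₃, q₃) = (-0.4, 2.75) − 0.1·(-0.25, 2.1) = (-0.375, 2.54)
(p₄, q₄) = (-0.375, 2.54) − 0.1·(-0.21, 1.705) = (-0.354, 2.3695)

(-0.354, 2.3695)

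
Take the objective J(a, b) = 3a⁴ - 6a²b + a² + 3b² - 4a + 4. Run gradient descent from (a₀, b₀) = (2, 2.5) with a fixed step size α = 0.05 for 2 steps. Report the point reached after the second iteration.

∇J = (12a³ - 12ab + 2a - 4, -6a² + 6b)
Step 1: at (2, 2.5), ∇J = (36, -9) → (2, 2.5) − 0.05·(36, -9) = (0.2, 2.95)
Step 2: at (0.2, 2.95), ∇J = (-10.584, 17.46) → (0.2, 2.95) − 0.05·(-10.584, 17.46) = (0.7292, 2.077)

(0.7292, 2.077)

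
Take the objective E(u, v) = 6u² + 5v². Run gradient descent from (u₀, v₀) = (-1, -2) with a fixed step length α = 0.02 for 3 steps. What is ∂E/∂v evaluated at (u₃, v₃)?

-10.24

∇E = (12u, 10v)
(u₁, v₁) = (-1, -2) − 0.02·(-12, -20) = (-0.76, -1.6)
(u₂, v₂) = (-0.76, -1.6) − 0.02·(-9.12, -16) = (-0.5776, -1.28)
(u₃, v₃) = (-0.5776, -1.28) − 0.02·(-6.9312, -12.8) = (-0.438976, -1.024)
∂E/∂v at (-0.438976, -1.024) = -10.24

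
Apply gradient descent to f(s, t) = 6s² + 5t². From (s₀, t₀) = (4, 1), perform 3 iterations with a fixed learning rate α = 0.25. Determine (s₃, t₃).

(-32, -3.375)

∇f = (12s, 10t)
(s₁, t₁) = (4, 1) − 0.25·(48, 10) = (-8, -1.5)
(s₂, t₂) = (-8, -1.5) − 0.25·(-96, -15) = (16, 2.25)
(s₃, t₃) = (16, 2.25) − 0.25·(192, 22.5) = (-32, -3.375)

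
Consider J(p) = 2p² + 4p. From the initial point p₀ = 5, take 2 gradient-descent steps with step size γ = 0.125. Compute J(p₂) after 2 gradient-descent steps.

2.5

J′(p) = 4p + 4
Step 1: J′(5) = 24; p₁ = 5 − 0.125·24 = 2
Step 2: J′(2) = 12; p₂ = 2 − 0.125·12 = 0.5
J(0.5) = 2.5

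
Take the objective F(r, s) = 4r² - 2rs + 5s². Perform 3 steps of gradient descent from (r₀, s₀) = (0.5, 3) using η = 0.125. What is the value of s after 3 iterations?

∇F = (8r - 2s, -2r + 10s)
Step 1: at (0.5, 3), ∇F = (-2, 29) → (0.5, 3) − 0.125·(-2, 29) = (0.75, -0.625)
Step 2: at (0.75, -0.625), ∇F = (7.25, -7.75) → (0.75, -0.625) − 0.125·(7.25, -7.75) = (-0.15625, 0.34375)
Step 3: at (-0.15625, 0.34375), ∇F = (-1.9375, 3.75) → (-0.15625, 0.34375) − 0.125·(-1.9375, 3.75) = (0.0859375, -0.125)
s = -0.125

-0.125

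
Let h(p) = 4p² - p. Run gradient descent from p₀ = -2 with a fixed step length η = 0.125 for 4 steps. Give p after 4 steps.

h′(p) = 8p - 1
p₁ = -2 − 0.125·(-17) = 0.125
p₂ = 0.125 − 0.125·0 = 0.125
p₃ = 0.125 − 0.125·0 = 0.125
p₄ = 0.125 − 0.125·0 = 0.125

0.125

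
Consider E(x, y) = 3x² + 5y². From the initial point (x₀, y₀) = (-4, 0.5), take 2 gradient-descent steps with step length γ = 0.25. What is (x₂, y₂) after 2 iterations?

(-1, 1.125)

∇E = (6x, 10y)
Step 1: at (-4, 0.5), ∇E = (-24, 5) → (-4, 0.5) − 0.25·(-24, 5) = (2, -0.75)
Step 2: at (2, -0.75), ∇E = (12, -7.5) → (2, -0.75) − 0.25·(12, -7.5) = (-1, 1.125)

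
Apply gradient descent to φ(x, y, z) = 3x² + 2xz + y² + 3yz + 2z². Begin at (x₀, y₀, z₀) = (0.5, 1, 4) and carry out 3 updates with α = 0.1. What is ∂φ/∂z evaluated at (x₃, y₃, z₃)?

0.48

∇φ = (6x + 2z, 2y + 3z, 2x + 3y + 4z)
Step 1: at (0.5, 1, 4), ∇φ = (11, 14, 20) → (0.5, 1, 4) − 0.1·(11, 14, 20) = (-0.6, -0.4, 2)
Step 2: at (-0.6, -0.4, 2), ∇φ = (0.4, 5.2, 5.6) → (-0.6, -0.4, 2) − 0.1·(0.4, 5.2, 5.6) = (-0.64, -0.92, 1.44)
Step 3: at (-0.64, -0.92, 1.44), ∇φ = (-0.96, 2.48, 1.72) → (-0.64, -0.92, 1.44) − 0.1·(-0.96, 2.48, 1.72) = (-0.544, -1.168, 1.268)
∂φ/∂z at (-0.544, -1.168, 1.268) = 0.48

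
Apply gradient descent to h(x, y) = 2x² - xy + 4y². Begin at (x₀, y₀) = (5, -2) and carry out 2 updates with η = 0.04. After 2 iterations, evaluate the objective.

27.00434432

∇h = (4x - y, -x + 8y)
Step 1: at (5, -2), ∇h = (22, -21) → (5, -2) − 0.04·(22, -21) = (4.12, -1.16)
Step 2: at (4.12, -1.16), ∇h = (17.64, -13.4) → (4.12, -1.16) − 0.04·(17.64, -13.4) = (3.4144, -0.624)
h(3.4144, -0.624) = 27.00434432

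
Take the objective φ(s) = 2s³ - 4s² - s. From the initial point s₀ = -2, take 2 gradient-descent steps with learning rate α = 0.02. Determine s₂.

φ′(s) = 6s² - 8s - 1
s₁ = -2 − 0.02·39 = -2.78
s₂ = -2.78 − 0.02·67.6104 = -4.132208

-4.132208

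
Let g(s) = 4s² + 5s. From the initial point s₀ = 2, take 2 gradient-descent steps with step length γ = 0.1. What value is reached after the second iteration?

g′(s) = 8s + 5
s₁ = 2 − 0.1·21 = -0.1
s₂ = -0.1 − 0.1·4.2 = -0.52

-0.52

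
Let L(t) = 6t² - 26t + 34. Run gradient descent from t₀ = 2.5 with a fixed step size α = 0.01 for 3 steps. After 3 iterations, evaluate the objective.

L′(t) = 12t - 26
t₁ = 2.5 − 0.01·4 = 2.46
t₂ = 2.46 − 0.01·3.52 = 2.4248
t₃ = 2.4248 − 0.01·3.0976 = 2.393824
L(2.393824) = 6.142936057856

6.142936057856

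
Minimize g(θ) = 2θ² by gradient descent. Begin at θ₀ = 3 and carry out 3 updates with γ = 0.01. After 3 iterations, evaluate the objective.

14.089640214528

g′(θ) = 4θ
θ₁ = 3 − 0.01·12 = 2.88
θ₂ = 2.88 − 0.01·11.52 = 2.7648
θ₃ = 2.7648 − 0.01·11.0592 = 2.654208
g(2.654208) = 14.089640214528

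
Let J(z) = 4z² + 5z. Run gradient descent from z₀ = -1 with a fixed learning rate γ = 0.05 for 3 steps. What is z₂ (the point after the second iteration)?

-0.76

J′(z) = 8z + 5
Step 1: J′(-1) = -3; z₁ = -1 − 0.05·(-3) = -0.85
Step 2: J′(-0.85) = -1.8; z₂ = -0.85 − 0.05·(-1.8) = -0.76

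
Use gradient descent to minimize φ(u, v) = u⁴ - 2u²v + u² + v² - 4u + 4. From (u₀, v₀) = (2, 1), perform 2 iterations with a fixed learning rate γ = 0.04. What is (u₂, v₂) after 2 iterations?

∇φ = (4u³ - 4uv + 2u - 4, -2u² + 2v)
Step 1: at (2, 1), ∇φ = (24, -6) → (2, 1) − 0.04·(24, -6) = (1.04, 1.24)
Step 2: at (1.04, 1.24), ∇φ = (-2.578944, 0.3168) → (1.04, 1.24) − 0.04·(-2.578944, 0.3168) = (1.14315776, 1.227328)

(1.14315776, 1.227328)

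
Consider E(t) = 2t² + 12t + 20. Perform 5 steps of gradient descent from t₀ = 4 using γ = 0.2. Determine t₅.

-2.99776

E′(t) = 4t + 12
Step 1: E′(4) = 28; t₁ = 4 − 0.2·28 = -1.6
Step 2: E′(-1.6) = 5.6; t₂ = -1.6 − 0.2·5.6 = -2.72
Step 3: E′(-2.72) = 1.12; t₃ = -2.72 − 0.2·1.12 = -2.944
Step 4: E′(-2.944) = 0.224; t₄ = -2.944 − 0.2·0.224 = -2.9888
Step 5: E′(-2.9888) = 0.0448; t₅ = -2.9888 − 0.2·0.0448 = -2.99776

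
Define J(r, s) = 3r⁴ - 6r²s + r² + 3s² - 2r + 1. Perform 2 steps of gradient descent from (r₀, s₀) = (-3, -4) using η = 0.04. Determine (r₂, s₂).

∇J = (12r³ - 12rs + 2r - 2, -6r² + 6s)
(r₁, s₁) = (-3, -4) − 0.04·(-476, -78) = (16.04, -0.88)
(r₂, s₂) = (16.04, -0.88) − 0.04·(49721.024768, -1548.9696) = (-1972.80099072, 61.078784)

(-1972.80099072, 61.078784)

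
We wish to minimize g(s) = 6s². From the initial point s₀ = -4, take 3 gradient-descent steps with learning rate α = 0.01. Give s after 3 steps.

g′(s) = 12s
s₁ = -4 − 0.01·(-48) = -3.52
s₂ = -3.52 − 0.01·(-42.24) = -3.0976
s₃ = -3.0976 − 0.01·(-37.1712) = -2.725888

-2.725888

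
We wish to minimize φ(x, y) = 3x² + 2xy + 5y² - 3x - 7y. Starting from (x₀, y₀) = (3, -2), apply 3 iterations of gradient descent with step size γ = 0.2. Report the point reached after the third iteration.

∇φ = (6x + 2y - 3, 2x + 10y - 7)
(x₁, y₁) = (3, -2) − 0.2·(11, -21) = (0.8, 2.2)
(x₂, y₂) = (0.8, 2.2) − 0.2·(6.2, 16.6) = (-0.44, -1.12)
(x₃, y₃) = (-0.44, -1.12) − 0.2·(-7.88, -19.08) = (1.136, 2.696)

(1.136, 2.696)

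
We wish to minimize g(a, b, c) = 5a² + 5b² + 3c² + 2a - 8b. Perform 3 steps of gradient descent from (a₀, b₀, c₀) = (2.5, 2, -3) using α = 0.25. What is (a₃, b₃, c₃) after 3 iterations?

(-9.3125, -3.25, 0.375)

∇g = (10a + 2, 10b - 8, 6c)
(a₁, b₁, c₁) = (2.5, 2, -3) − 0.25·(27, 12, -18) = (-4.25, -1, 1.5)
(a₂, b₂, c₂) = (-4.25, -1, 1.5) − 0.25·(-40.5, -18, 9) = (5.875, 3.5, -0.75)
(a₃, b₃, c₃) = (5.875, 3.5, -0.75) − 0.25·(60.75, 27, -4.5) = (-9.3125, -3.25, 0.375)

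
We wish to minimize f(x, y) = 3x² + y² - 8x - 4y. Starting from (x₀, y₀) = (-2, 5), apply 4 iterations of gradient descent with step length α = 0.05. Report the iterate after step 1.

∇f = (6x - 8, 2y - 4)
Step 1: at (-2, 5), ∇f = (-20, 6) → (-2, 5) − 0.05·(-20, 6) = (-1, 4.7)

(-1, 4.7)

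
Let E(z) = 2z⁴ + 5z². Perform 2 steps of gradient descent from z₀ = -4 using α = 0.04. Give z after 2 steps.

E′(z) = 8z³ + 10z
Step 1: E′(-4) = -552; z₁ = -4 − 0.04·(-552) = 18.08
Step 2: E′(18.08) = 47461.648896; z₂ = 18.08 − 0.04·47461.648896 = -1880.38595584

-1880.38595584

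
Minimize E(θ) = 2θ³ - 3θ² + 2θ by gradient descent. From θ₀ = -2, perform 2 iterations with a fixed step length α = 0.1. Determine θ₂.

E′(θ) = 6θ² - 6θ + 2
θ₁ = -2 − 0.1·38 = -5.8
θ₂ = -5.8 − 0.1·238.64 = -29.664

-29.664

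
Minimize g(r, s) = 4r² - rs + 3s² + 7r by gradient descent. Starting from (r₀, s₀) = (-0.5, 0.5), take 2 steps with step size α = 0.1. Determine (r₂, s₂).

∇g = (8r - s + 7, -r + 6s)
(r₁, s₁) = (-0.5, 0.5) − 0.1·(2.5, 3.5) = (-0.75, 0.15)
(r₂, s₂) = (-0.75, 0.15) − 0.1·(0.85, 1.65) = (-0.835, -0.015)

(-0.835, -0.015)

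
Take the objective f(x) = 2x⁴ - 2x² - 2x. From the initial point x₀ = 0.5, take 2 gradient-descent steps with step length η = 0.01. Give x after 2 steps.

0.55928984

f′(x) = 8x³ - 4x - 2
x₁ = 0.5 − 0.01·(-3) = 0.53
x₂ = 0.53 − 0.01·(-2.928984) = 0.55928984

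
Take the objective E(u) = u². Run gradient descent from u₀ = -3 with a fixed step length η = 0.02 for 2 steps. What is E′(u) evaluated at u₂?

E′(u) = 2u
Step 1: E′(-3) = -6; u₁ = -3 − 0.02·(-6) = -2.88
Step 2: E′(-2.88) = -5.76; u₂ = -2.88 − 0.02·(-5.76) = -2.7648
E′(u) at (-2.7648) = -5.5296

-5.5296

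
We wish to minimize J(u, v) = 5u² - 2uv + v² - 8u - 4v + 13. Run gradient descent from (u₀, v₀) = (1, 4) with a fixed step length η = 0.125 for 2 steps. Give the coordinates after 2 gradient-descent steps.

(1.5, 3.75)

∇J = (10u - 2v - 8, -2u + 2v - 4)
(u₁, v₁) = (1, 4) − 0.125·(-6, 2) = (1.75, 3.75)
(u₂, v₂) = (1.75, 3.75) − 0.125·(2, 0) = (1.5, 3.75)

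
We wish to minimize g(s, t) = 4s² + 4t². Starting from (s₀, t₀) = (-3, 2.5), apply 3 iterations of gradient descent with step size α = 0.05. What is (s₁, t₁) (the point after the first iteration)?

∇g = (8s, 8t)
Step 1: at (-3, 2.5), ∇g = (-24, 20) → (-3, 2.5) − 0.05·(-24, 20) = (-1.8, 1.5)

(-1.8, 1.5)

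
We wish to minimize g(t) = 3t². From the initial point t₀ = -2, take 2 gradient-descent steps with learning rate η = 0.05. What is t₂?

-0.98

g′(t) = 6t
t₁ = -2 − 0.05·(-12) = -1.4
t₂ = -1.4 − 0.05·(-8.4) = -0.98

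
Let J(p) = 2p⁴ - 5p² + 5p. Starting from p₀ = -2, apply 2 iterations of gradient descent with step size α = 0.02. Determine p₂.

-1.27346432

J′(p) = 8p³ - 10p + 5
p₁ = -2 − 0.02·(-39) = -1.22
p₂ = -1.22 − 0.02·2.673216 = -1.27346432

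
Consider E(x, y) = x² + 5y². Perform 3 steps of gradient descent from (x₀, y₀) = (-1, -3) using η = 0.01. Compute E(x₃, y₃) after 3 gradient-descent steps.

∇E = (2x, 10y)
Step 1: at (-1, -3), ∇E = (-2, -30) → (-1, -3) − 0.01·(-2, -30) = (-0.98, -2.7)
Step 2: at (-0.98, -2.7), ∇E = (-1.96, -27) → (-0.98, -2.7) − 0.01·(-1.96, -27) = (-0.9604, -2.43)
Step 3: at (-0.9604, -2.43), ∇E = (-1.9208, -24.3) → (-0.9604, -2.43) − 0.01·(-1.9208, -24.3) = (-0.941192, -2.187)
E(-0.941192, -2.187) = 24.800687380864

24.800687380864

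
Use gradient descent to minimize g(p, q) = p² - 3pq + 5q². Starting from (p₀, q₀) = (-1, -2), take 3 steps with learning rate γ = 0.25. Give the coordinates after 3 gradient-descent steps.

(-3.3125, 7.828125)

∇g = (2p - 3q, -3p + 10q)
(p₁, q₁) = (-1, -2) − 0.25·(4, -17) = (-2, 2.25)
(p₂, q₂) = (-2, 2.25) − 0.25·(-10.75, 28.5) = (0.6875, -4.875)
(p₃, q₃) = (0.6875, -4.875) − 0.25·(16, -50.8125) = (-3.3125, 7.828125)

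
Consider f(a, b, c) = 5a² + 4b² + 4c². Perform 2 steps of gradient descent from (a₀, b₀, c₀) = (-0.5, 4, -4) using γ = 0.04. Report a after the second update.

∇f = (10a, 8b, 8c)
Step 1: at (-0.5, 4, -4), ∇f = (-5, 32, -32) → (-0.5, 4, -4) − 0.04·(-5, 32, -32) = (-0.3, 2.72, -2.72)
Step 2: at (-0.3, 2.72, -2.72), ∇f = (-3, 21.76, -21.76) → (-0.3, 2.72, -2.72) − 0.04·(-3, 21.76, -21.76) = (-0.18, 1.8496, -1.8496)
a = -0.18

-0.18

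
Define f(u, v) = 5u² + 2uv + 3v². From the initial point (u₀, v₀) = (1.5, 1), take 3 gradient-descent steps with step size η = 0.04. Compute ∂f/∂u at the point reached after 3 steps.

2.877248

∇f = (10u + 2v, 2u + 6v)
(u₁, v₁) = (1.5, 1) − 0.04·(17, 9) = (0.82, 0.64)
(u₂, v₂) = (0.82, 0.64) − 0.04·(9.48, 5.48) = (0.4408, 0.4208)
(u₃, v₃) = (0.4408, 0.4208) − 0.04·(5.2496, 3.4064) = (0.230816, 0.284544)
∂f/∂u at (0.230816, 0.284544) = 2.877248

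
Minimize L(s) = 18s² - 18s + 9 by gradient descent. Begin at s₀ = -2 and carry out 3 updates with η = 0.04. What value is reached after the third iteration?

0.71296

L′(s) = 36s - 18
s₁ = -2 − 0.04·(-90) = 1.6
s₂ = 1.6 − 0.04·39.6 = 0.016
s₃ = 0.016 − 0.04·(-17.424) = 0.71296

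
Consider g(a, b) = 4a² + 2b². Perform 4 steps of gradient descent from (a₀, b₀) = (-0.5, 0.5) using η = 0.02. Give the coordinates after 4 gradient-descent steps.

(-0.24893568, 0.35819648)

∇g = (8a, 4b)
Step 1: at (-0.5, 0.5), ∇g = (-4, 2) → (-0.5, 0.5) − 0.02·(-4, 2) = (-0.42, 0.46)
Step 2: at (-0.42, 0.46), ∇g = (-3.36, 1.84) → (-0.42, 0.46) − 0.02·(-3.36, 1.84) = (-0.3528, 0.4232)
Step 3: at (-0.3528, 0.4232), ∇g = (-2.8224, 1.6928) → (-0.3528, 0.4232) − 0.02·(-2.8224, 1.6928) = (-0.296352, 0.389344)
Step 4: at (-0.296352, 0.389344), ∇g = (-2.370816, 1.557376) → (-0.296352, 0.389344) − 0.02·(-2.370816, 1.557376) = (-0.24893568, 0.35819648)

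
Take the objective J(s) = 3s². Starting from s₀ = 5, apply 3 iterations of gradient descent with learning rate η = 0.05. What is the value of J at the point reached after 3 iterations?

J′(s) = 6s
Step 1: J′(5) = 30; s₁ = 5 − 0.05·30 = 3.5
Step 2: J′(3.5) = 21; s₂ = 3.5 − 0.05·21 = 2.45
Step 3: J′(2.45) = 14.7; s₃ = 2.45 − 0.05·14.7 = 1.715
J(1.715) = 8.823675

8.823675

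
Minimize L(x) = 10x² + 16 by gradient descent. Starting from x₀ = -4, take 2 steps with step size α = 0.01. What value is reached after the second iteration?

L′(x) = 20x
Step 1: L′(-4) = -80; x₁ = -4 − 0.01·(-80) = -3.2
Step 2: L′(-3.2) = -64; x₂ = -3.2 − 0.01·(-64) = -2.56

-2.56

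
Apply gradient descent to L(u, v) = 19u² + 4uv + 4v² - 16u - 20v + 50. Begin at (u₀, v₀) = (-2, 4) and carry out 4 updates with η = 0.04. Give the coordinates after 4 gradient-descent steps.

(-0.05636608, 2.83825152)

∇L = (38u + 4v - 16, 4u + 8v - 20)
Step 1: at (-2, 4), ∇L = (-76, 4) → (-2, 4) − 0.04·(-76, 4) = (1.04, 3.84)
Step 2: at (1.04, 3.84), ∇L = (38.88, 14.88) → (1.04, 3.84) − 0.04·(38.88, 14.88) = (-0.5152, 3.2448)
Step 3: at (-0.5152, 3.2448), ∇L = (-22.5984, 3.8976) → (-0.5152, 3.2448) − 0.04·(-22.5984, 3.8976) = (0.388736, 3.088896)
Step 4: at (0.388736, 3.088896), ∇L = (11.127552, 6.266112) → (0.388736, 3.088896) − 0.04·(11.127552, 6.266112) = (-0.05636608, 2.83825152)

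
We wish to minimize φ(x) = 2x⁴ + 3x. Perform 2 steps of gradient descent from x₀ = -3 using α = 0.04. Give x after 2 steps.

-48.42291456

φ′(x) = 8x³ + 3
x₁ = -3 − 0.04·(-213) = 5.52
x₂ = 5.52 − 0.04·1348.572864 = -48.42291456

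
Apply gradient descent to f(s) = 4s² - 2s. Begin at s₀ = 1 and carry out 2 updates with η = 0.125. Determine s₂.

f′(s) = 8s - 2
Step 1: f′(1) = 6; s₁ = 1 − 0.125·6 = 0.25
Step 2: f′(0.25) = 0; s₂ = 0.25 − 0.125·0 = 0.25

0.25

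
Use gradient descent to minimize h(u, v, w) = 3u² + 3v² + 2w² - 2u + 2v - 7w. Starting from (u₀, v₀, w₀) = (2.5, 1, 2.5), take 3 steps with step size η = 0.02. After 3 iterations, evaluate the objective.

2.907662061568

∇h = (6u - 2, 6v + 2, 4w - 7)
(u₁, v₁, w₁) = (2.5, 1, 2.5) − 0.02·(13, 8, 3) = (2.24, 0.84, 2.44)
(u₂, v₂, w₂) = (2.24, 0.84, 2.44) − 0.02·(11.44, 7.04, 2.76) = (2.0112, 0.6992, 2.3848)
(u₃, v₃, w₃) = (2.0112, 0.6992, 2.3848) − 0.02·(10.0672, 6.1952, 2.5392) = (1.809856, 0.575296, 2.334016)
h(1.809856, 0.575296, 2.334016) = 2.907662061568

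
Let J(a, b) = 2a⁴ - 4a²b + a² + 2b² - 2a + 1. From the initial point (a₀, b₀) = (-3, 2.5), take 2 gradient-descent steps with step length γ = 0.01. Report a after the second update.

-1.41185152

∇J = (8a³ - 8ab + 2a - 2, -4a² + 4b)
Step 1: at (-3, 2.5), ∇J = (-164, -26) → (-3, 2.5) − 0.01·(-164, -26) = (-1.36, 2.76)
Step 2: at (-1.36, 2.76), ∇J = (5.185152, 3.6416) → (-1.36, 2.76) − 0.01·(5.185152, 3.6416) = (-1.41185152, 2.723584)
a = -1.41185152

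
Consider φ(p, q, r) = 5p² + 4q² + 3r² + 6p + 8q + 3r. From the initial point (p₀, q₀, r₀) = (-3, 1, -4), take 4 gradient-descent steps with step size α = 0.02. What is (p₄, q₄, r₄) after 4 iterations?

∇φ = (10p + 6, 8q + 8, 6r + 3)
(p₁, q₁, r₁) = (-3, 1, -4) − 0.02·(-24, 16, -21) = (-2.52, 0.68, -3.58)
(p₂, q₂, r₂) = (-2.52, 0.68, -3.58) − 0.02·(-19.2, 13.44, -18.48) = (-2.136, 0.4112, -3.2104)
(p₃, q₃, r₃) = (-2.136, 0.4112, -3.2104) − 0.02·(-15.36, 11.2896, -16.2624) = (-1.8288, 0.185408, -2.885152)
(p₄, q₄, r₄) = (-1.8288, 0.185408, -2.885152) − 0.02·(-12.288, 9.483264, -14.310912) = (-1.58304, -0.00425728, -2.59893376)

(-1.58304, -0.00425728, -2.59893376)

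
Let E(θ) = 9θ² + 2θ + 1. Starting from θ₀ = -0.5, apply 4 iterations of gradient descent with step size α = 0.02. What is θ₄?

E′(θ) = 18θ + 2
θ₁ = -0.5 − 0.02·(-7) = -0.36
θ₂ = -0.36 − 0.02·(-4.48) = -0.2704
θ₃ = -0.2704 − 0.02·(-2.8672) = -0.213056
θ₄ = -0.213056 − 0.02·(-1.835008) = -0.17635584

-0.17635584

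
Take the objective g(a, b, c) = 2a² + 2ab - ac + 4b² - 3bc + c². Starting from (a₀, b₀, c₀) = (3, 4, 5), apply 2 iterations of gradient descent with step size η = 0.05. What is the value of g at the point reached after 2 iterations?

∇g = (4a + 2b - c, 2a + 8b - 3c, -a - 3b + 2c)
Step 1: at (3, 4, 5), ∇g = (15, 23, -5) → (3, 4, 5) − 0.05·(15, 23, -5) = (2.25, 2.85, 5.25)
Step 2: at (2.25, 2.85, 5.25), ∇g = (9.45, 11.55, -0.3) → (2.25, 2.85, 5.25) − 0.05·(9.45, 11.55, -0.3) = (1.7775, 2.2725, 5.265)
g(1.7775, 2.2725, 5.265) = 17.522325

17.522325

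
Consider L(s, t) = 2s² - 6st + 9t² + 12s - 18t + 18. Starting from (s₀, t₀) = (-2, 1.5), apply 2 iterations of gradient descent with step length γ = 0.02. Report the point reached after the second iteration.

∇L = (4s - 6t + 12, -6s + 18t - 18)
Step 1: at (-2, 1.5), ∇L = (-5, 21) → (-2, 1.5) − 0.02·(-5, 21) = (-1.9, 1.08)
Step 2: at (-1.9, 1.08), ∇L = (-2.08, 12.84) → (-1.9, 1.08) − 0.02·(-2.08, 12.84) = (-1.8584, 0.8232)

(-1.8584, 0.8232)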